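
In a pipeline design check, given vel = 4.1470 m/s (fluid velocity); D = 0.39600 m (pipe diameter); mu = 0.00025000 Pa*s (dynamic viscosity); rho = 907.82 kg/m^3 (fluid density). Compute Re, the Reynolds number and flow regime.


Step 1: Re = rho*vel*D/mu = 907.82*4.147*0.396/0.00025 = 5.9633e+06
Step 2: Re = 5.9633e+06 > 4000, so flow is turbulent.
Re = 5.9633e+06 (turbulent)


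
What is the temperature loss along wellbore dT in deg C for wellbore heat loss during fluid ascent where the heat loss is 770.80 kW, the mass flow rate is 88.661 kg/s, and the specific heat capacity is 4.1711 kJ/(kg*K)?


dT = Q_loss / (mdot * cp)
dT = 770.80 / (88.661 * 4.1711)
dT = 2.084292 K
Convert (temperature difference, 1 K = 1 deg C): 2.084292 K = 2.084292 deg C
dT = 2.0843 deg C


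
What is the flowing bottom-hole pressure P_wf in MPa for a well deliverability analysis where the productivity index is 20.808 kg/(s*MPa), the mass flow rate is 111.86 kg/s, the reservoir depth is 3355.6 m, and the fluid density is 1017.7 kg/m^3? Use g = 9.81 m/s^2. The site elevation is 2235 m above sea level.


Step 1: P_i = rho*g*h/1e6 = 1017.7*9.81*3355.6/1e6 = 33.50109 MPa
Step 2: P_wf = P_i - mdot/PI = 33.50109 - 111.86/20.808 = 28.125 MPa
P_wf = 28.125 MPa


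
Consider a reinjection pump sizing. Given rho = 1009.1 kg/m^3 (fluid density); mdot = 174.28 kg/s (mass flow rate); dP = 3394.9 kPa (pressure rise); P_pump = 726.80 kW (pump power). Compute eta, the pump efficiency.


eta = mdot * dP / (rho * P_pump)
eta = 174.28 * 3394.9 / (1009.1 * 726.80)
eta = 0.80672


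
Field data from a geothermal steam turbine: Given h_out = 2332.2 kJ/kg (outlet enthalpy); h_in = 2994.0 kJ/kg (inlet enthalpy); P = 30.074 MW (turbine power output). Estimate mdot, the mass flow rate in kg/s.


mdot = P * 1000 / (h_in - h_out)
mdot = 30.074 * 1000 / (2994.0 - 2332.2)
mdot = 45.443 kg/s


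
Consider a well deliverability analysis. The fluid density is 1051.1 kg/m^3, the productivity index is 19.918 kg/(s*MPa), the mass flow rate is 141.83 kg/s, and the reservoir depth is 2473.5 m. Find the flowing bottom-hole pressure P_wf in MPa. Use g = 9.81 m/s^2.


Step 1: P_i = rho*g*h/1e6 = 1051.1*9.81*2473.5/1e6 = 25.50498 MPa
Step 2: P_wf = P_i - mdot/PI = 25.50498 - 141.83/19.918 = 18.384 MPa
P_wf = 18.384 MPa


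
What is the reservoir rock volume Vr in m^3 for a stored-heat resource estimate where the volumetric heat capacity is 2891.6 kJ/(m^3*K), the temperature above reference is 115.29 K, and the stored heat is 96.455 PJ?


Vr = Q_s * 1e12 / (rhoc * dT)
Vr = 96.455 * 1e12 / (2891.6 * 115.29)
Vr = 2.8933e+08 m^3


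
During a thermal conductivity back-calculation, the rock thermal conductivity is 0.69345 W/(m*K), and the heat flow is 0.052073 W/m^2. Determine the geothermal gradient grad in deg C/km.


grad = q / k * 1000
grad = 0.052073 / 0.69345 * 1000
grad = 75.093 deg C/km


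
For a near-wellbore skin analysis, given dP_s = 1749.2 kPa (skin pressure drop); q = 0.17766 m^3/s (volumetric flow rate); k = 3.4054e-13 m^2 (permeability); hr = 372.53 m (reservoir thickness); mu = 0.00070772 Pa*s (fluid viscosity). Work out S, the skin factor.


S = dP_s * 1000 * 2*pi*k*hr / (q*mu)
S = 1749.2 * 1000 * 2*pi*3.4054e-13*372.53 / (0.17766*0.00070772)
S = 11.089


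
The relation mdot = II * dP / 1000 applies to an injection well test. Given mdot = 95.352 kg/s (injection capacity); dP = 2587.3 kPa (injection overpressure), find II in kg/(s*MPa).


II = mdot * 1000 / dP
II = 95.352 * 1000 / 2587.3
II = 36.854 kg/(s*MPa)


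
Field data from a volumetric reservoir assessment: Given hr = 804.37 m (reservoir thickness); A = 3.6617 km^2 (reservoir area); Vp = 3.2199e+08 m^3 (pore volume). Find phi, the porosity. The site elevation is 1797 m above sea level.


phi = Vp / (A * 1e6 * hr)
phi = 3.2199e+08 / (3.6617 * 1e6 * 804.37)
phi = 0.10932


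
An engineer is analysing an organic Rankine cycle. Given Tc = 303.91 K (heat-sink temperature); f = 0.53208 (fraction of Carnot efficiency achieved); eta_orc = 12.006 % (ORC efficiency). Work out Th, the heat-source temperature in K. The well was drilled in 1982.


Th = Tc / (1 - (eta_orc/100)/f)
Th = 303.91 / (1 - (12.006/100)/0.53208)
Th = 392.47 K


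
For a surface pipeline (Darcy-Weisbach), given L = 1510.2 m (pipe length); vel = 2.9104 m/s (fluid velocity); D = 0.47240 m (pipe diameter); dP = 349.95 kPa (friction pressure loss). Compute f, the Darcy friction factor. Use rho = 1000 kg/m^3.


f = dP*1000 / ((L/D)*(rho*vel^2/2))
f = 349.95*1000 / ((1510.2/0.47240)*(1000*2.9104^2/2))
f = 0.025847


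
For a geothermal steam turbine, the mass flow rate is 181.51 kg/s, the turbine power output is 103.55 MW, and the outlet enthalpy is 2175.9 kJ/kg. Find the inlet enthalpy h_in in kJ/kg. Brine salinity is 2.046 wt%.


h_in = h_out + P * 1000 / mdot
h_in = 2175.9 + 103.55 * 1000 / 181.51
h_in = 2746.4 kJ/kg


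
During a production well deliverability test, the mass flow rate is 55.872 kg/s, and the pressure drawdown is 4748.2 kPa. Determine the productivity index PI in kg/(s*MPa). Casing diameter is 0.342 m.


PI = mdot * 1000 / dP
PI = 55.872 * 1000 / 4748.2
PI = 11.767 kg/(s*MPa)


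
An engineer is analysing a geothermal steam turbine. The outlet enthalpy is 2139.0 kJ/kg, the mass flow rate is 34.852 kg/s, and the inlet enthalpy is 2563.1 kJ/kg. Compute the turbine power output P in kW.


P = mdot * (h_in - h_out) / 1000
P = 34.852 * (2563.1 - 2139.0) / 1000
P = 14.78073 MW
Convert: 14.78073 MW * 1000.0 = 14781 kW
P = 14781 kW


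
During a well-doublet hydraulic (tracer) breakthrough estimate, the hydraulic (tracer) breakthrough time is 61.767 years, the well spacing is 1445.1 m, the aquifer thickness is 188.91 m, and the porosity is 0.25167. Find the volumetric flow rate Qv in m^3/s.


Qv = pi*hr*phi*L^2 / (3*t_bt*365.25*86400)
Qv = pi*188.91*0.25167*1445.1^2 / (3*61.767*365.25*86400)
Qv = 0.053340 m^3/s


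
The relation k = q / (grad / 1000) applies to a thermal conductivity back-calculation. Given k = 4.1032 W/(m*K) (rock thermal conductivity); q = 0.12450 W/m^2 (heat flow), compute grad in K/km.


grad = q / k * 1000
grad = 0.12450 / 4.1032 * 1000
grad = 30.34217 deg C/km
Convert: 30.34217 deg C/km * 1.0 = 30.342 K/km
grad = 30.342 K/km


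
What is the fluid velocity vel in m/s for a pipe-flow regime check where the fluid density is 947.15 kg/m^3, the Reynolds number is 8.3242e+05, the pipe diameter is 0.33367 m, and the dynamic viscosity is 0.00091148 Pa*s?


vel = Re * mu / (rho * D)
vel = 8.3242e+05 * 0.00091148 / (947.15 * 0.33367)
vel = 2.4008 m/s


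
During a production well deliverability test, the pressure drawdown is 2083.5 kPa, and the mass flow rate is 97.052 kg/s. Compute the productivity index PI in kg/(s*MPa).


PI = mdot * 1000 / dP
PI = 97.052 * 1000 / 2083.5
PI = 46.581 kg/(s*MPa)


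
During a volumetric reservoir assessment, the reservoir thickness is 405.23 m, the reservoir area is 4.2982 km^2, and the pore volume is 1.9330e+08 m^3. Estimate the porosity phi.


phi = Vp / (A * 1e6 * hr)
phi = 1.9330e+08 / (4.2982 * 1e6 * 405.23)
phi = 0.11098


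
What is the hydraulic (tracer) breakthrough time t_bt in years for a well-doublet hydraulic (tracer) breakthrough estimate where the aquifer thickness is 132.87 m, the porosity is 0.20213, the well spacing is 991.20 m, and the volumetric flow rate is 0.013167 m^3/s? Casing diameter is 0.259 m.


t_bt = pi * hr * phi * L^2 / (3 * Qv) / (365.25*86400)
t_bt = pi * 132.87 * 0.20213 * 991.20^2 / (3 * 0.013167) / (365.25*86400)
t_bt = 66.499 years


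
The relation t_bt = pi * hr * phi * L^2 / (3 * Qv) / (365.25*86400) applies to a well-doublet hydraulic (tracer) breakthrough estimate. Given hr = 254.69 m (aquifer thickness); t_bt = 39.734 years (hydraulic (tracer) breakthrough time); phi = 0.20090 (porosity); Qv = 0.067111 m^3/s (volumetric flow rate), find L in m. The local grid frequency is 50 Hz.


L = sqrt(t_bt*365.25*86400*3*Qv / (pi*hr*phi))
L = sqrt(39.734*365.25*86400*3*0.067111 / (pi*254.69*0.20090))
L = 1253.2 m


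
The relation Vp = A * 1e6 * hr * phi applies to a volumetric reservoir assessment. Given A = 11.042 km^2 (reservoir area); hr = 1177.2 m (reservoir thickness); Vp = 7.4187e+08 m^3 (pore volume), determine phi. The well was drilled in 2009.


phi = Vp / (A * 1e6 * hr)
phi = 7.4187e+08 / (11.042 * 1e6 * 1177.2)
phi = 0.057073


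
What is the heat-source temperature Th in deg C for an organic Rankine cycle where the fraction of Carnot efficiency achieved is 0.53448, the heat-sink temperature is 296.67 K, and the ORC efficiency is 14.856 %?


Th = Tc / (1 - (eta_orc/100)/f)
Th = 296.67 / (1 - (14.856/100)/0.53448)
Th = 410.8732 K
Convert to deg C: 410.8732 - 273.15 = 137.72 deg C
Th = 137.72 deg C


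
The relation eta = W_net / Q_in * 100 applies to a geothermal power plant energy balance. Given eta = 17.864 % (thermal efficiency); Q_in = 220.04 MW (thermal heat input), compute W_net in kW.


W_net = eta / 100 * Q_in
W_net = 17.864 / 100 * 220.04
W_net = 39.30795 MW
Convert: 39.30795 MW * 1000.0 = 39308 kW
W_net = 39308 kW


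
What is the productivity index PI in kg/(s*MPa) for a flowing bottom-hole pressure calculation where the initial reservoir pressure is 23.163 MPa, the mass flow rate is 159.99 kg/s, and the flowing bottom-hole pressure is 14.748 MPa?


PI = mdot / (P_i - P_wf)
PI = 159.99 / (23.163 - 14.748)
PI = 19.012 kg/(s*MPa)


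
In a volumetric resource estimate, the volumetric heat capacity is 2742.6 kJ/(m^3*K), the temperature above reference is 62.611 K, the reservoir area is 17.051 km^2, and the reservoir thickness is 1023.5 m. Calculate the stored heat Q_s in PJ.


Step 1: Vr = A*1e6*hr = 17.051*1e6*1023.5 = 1.745170e+10 m^3
Step 2: Q_s = Vr*rhoc*dT/1e12 = 1.745170e+10*2742.6*62.611/1e12 = 2996.8 PJ
Q_s = 2996.8 PJ


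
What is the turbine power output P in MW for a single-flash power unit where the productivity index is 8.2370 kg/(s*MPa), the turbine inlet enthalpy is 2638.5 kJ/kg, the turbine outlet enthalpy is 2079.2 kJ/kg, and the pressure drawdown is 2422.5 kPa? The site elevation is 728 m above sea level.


Step 1: mdot = PI * dP / 1000 = 8.237 * 2422.5 / 1000 = 19.95413 kg/s
Step 2: P = mdot*(h_in - h_out)/1000 = 19.95413*(2638.5 - 2079.2)/1000 = 11.160 MW
P = 11.160 MW


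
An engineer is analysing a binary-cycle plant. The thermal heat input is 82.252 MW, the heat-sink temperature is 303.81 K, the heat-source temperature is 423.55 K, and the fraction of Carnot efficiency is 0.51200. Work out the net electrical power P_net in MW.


Step 1: eta = (1 - Tc/Th)*f = (1 - 303.81/423.55)*0.512 = 0.1447453
Step 2: P_net = eta * Q_in = 0.1447453 * 82.252 = 11.906 MW
P_net = 11.906 MW


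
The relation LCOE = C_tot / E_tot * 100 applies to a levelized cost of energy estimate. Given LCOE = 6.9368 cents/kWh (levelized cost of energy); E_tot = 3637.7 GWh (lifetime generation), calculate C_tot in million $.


C_tot = LCOE / 100 * E_tot
C_tot = 6.9368 / 100 * 3637.7
C_tot = 252.34 million $


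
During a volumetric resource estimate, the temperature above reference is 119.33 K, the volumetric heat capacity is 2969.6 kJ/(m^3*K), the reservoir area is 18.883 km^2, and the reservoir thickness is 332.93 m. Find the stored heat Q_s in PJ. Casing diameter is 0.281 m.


Step 1: Vr = A*1e6*hr = 18.883*1e6*332.93 = 6.286717e+09 m^3
Step 2: Q_s = Vr*rhoc*dT/1e12 = 6.286717e+09*2969.6*119.33/1e12 = 2227.8 PJ
Q_s = 2227.8 PJ


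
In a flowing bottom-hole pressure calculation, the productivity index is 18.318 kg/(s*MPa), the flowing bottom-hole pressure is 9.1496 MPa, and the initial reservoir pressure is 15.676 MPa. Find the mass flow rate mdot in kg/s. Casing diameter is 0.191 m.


mdot = (P_i - P_wf) * PI
mdot = (15.676 - 9.1496) * 18.318
mdot = 119.55 kg/s


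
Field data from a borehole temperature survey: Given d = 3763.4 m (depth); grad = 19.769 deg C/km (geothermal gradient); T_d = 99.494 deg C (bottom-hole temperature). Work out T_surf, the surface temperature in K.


T_surf = T_d - grad * d / 1000
T_surf = 99.494 - 19.769 * 3763.4 / 1000
T_surf = 25.09535 deg C
Convert to K: 25.09535 + 273.15 = 298.25 K
T_surf = 298.25 K


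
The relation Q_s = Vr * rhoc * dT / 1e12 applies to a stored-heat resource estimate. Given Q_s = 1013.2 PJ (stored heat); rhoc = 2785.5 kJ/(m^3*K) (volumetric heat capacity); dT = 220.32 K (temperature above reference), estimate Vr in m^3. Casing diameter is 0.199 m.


Vr = Q_s * 1e12 / (rhoc * dT)
Vr = 1013.2 * 1e12 / (2785.5 * 220.32)
Vr = 1.6510e+09 m^3


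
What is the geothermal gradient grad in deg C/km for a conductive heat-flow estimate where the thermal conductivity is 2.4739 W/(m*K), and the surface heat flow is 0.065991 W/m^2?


grad = q * 1000 / k
grad = 0.065991 * 1000 / 2.4739
grad = 26.675 deg C/km


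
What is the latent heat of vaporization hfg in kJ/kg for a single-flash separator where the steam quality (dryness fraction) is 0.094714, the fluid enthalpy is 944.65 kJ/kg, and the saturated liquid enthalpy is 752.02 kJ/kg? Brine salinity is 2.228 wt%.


hfg = (h - hf) / x
hfg = (944.65 - 752.02) / 0.094714
hfg = 2033.8 kJ/kg


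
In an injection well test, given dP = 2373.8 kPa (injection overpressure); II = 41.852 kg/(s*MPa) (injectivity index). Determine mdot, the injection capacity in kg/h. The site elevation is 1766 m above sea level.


mdot = II * dP / 1000
mdot = 41.852 * 2373.8 / 1000
mdot = 99.34828 kg/s
Convert: 99.34828 kg/s * 3600.0 = 3.5765e+05 kg/h
mdot = 3.5765e+05 kg/h


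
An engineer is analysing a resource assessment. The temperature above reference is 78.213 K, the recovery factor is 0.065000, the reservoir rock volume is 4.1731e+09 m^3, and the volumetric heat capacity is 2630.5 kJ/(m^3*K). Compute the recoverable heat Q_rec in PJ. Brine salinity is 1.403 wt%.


Step 1: Q_s = Vr*rhoc*dT/1e12 = 4.1731e+09*2630.5*78.213/1e12 = 858.5707 PJ
Step 2: Q_rec = Q_s * RF = 858.5707 * 0.065 = 55.807 PJ
Q_rec = 55.807 PJ


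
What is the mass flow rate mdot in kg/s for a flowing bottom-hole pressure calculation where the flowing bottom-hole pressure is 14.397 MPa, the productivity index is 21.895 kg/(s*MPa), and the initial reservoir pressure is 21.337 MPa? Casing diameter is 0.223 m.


mdot = (P_i - P_wf) * PI
mdot = (21.337 - 14.397) * 21.895
mdot = 151.95 kg/s


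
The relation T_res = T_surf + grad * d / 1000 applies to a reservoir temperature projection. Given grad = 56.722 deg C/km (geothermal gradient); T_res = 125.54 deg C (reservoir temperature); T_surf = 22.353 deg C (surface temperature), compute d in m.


d = (T_res - T_surf) / grad * 1000
d = (125.54 - 22.353) / 56.722 * 1000
d = 1819.2 m


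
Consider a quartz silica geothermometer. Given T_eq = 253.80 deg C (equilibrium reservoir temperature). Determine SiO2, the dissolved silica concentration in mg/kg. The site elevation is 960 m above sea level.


SiO2 = 10^(5.19 - 1309/(T_eq + 273.15))
SiO2 = 10^(5.19 - 1309/(253.80 + 273.15))
SiO2 = 508.03 mg/kg


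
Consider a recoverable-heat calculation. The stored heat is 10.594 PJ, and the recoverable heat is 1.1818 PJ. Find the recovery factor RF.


RF = Q_rec / Q_s
RF = 1.1818 / 10.594
RF = 0.11155


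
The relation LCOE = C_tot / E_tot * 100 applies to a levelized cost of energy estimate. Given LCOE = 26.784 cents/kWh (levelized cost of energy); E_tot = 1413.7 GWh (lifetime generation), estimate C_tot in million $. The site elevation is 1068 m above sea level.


C_tot = LCOE / 100 * E_tot
C_tot = 26.784 / 100 * 1413.7
C_tot = 378.65 million $


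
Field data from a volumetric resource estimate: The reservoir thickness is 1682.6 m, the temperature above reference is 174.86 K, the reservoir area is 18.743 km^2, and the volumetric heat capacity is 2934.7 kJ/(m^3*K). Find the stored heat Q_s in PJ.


Step 1: Vr = A*1e6*hr = 18.743*1e6*1682.6 = 3.153697e+10 m^3
Step 2: Q_s = Vr*rhoc*dT/1e12 = 3.153697e+10*2934.7*174.86/1e12 = 16184 PJ
Q_s = 16184 PJ


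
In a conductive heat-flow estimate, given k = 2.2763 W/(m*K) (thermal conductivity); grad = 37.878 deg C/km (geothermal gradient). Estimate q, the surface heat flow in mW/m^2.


q = k * grad / 1000
q = 2.2763 * 37.878 / 1000
q = 0.08622169 W/m^2
Convert: 0.08622169 W/m^2 * 1000.0 = 86.222 mW/m^2
q = 86.222 mW/m^2


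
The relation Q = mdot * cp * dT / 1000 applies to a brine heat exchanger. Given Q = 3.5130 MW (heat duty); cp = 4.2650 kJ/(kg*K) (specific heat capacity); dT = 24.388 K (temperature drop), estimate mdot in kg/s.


mdot = Q * 1000 / (cp * dT)
mdot = 3.5130 * 1000 / (4.2650 * 24.388)
mdot = 33.774 kg/s


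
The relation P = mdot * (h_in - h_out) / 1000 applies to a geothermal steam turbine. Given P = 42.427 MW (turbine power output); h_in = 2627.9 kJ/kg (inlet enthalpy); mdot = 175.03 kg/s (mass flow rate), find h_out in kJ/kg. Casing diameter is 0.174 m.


h_out = h_in - P * 1000 / mdot
h_out = 2627.9 - 42.427 * 1000 / 175.03
h_out = 2385.5 kJ/kg


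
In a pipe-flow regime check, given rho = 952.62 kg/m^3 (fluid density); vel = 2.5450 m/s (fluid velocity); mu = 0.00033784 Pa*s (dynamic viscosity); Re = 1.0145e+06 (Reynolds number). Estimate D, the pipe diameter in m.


D = Re * mu / (rho * vel)
D = 1.0145e+06 * 0.00033784 / (952.62 * 2.5450)
D = 0.14137 m


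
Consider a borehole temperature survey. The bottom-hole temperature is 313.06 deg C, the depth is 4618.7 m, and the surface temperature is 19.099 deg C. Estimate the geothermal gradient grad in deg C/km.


grad = (T_d - T_surf) / d * 1000
grad = (313.06 - 19.099) / 4618.7 * 1000
grad = 63.646 deg C/km


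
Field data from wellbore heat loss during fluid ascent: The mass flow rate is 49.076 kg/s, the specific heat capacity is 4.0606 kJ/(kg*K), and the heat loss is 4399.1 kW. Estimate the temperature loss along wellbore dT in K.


dT = Q_loss / (mdot * cp)
dT = 4399.1 / (49.076 * 4.0606)
dT = 22.075 K


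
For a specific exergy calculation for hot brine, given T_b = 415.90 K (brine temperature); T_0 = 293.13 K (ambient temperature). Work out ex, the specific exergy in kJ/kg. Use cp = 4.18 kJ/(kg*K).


ex = cp * ((T_b - T_0) - T_0 * ln(T_b/T_0))
ex = 4.18 * ((415.90 - 293.13) - 293.13 * ln(415.90/293.13))
ex = 84.539 kJ/kg


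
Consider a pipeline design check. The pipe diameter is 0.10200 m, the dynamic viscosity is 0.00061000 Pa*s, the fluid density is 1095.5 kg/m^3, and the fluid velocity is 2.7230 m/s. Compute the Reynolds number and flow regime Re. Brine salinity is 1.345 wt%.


Step 1: Re = rho*vel*D/mu = 1095.5*2.723*0.102/0.00061 = 4.9880e+05
Step 2: Re = 4.9880e+05 > 4000, so flow is turbulent.
Re = 4.9880e+05 (turbulent)


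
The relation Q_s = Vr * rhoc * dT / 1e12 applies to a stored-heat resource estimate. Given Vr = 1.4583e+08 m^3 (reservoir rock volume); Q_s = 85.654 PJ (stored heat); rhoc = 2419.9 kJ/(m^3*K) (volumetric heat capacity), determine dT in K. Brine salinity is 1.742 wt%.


dT = Q_s * 1e12 / (Vr * rhoc)
dT = 85.654 * 1e12 / (1.4583e+08 * 2419.9)
dT = 242.72 K


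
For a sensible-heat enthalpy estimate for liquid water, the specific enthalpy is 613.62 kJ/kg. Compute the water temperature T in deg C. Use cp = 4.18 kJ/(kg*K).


T = h / cp
T = 613.62 / 4.18
T = 146.80 deg C


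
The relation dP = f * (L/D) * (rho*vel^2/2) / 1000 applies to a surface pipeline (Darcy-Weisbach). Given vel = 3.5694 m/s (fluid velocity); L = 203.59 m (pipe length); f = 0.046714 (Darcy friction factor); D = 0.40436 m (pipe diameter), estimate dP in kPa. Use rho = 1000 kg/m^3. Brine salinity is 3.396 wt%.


dP = f * (L/D) * (rho*vel^2/2) / 1000
dP = 0.046714 * (203.59/0.40436) * (1000*3.5694^2/2) / 1000
dP = 149.83 kPa


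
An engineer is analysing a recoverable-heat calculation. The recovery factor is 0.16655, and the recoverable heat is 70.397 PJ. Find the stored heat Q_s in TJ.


Q_s = Q_rec / RF
Q_s = 70.397 / 0.16655
Q_s = 422.6779 PJ
Convert: 422.6779 PJ * 1000.0 = 4.2268e+05 TJ
Q_s = 4.2268e+05 TJ


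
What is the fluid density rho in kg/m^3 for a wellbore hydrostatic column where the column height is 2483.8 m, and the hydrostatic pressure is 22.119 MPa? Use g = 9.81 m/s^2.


rho = P * 1e6 / (g * h)
rho = 22.119 * 1e6 / (9.81 * 2483.8)
rho = 907.78 kg/m^3


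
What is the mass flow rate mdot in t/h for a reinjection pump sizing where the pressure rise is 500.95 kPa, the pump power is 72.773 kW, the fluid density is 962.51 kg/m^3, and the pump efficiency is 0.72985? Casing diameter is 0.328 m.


mdot = P_pump * rho * eta / dP
mdot = 72.773 * 962.51 * 0.72985 / 500.95
mdot = 102.0504 kg/s
Convert: 102.0504 kg/s * 3.6 = 367.38 t/h
mdot = 367.38 t/h


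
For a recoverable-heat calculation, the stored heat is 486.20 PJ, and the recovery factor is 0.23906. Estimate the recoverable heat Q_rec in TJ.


Q_rec = Q_s * RF
Q_rec = 486.20 * 0.23906
Q_rec = 116.2310 PJ
Convert: 116.2310 PJ * 1000.0 = 1.1623e+05 TJ
Q_rec = 1.1623e+05 TJ


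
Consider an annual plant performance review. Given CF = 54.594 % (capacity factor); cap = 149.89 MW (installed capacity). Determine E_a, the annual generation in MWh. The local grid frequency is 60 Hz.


E_a = CF / 100 * cap * 8760
E_a = 54.594 / 100 * 149.89 * 8760
E_a = 7.1684e+05 MWh


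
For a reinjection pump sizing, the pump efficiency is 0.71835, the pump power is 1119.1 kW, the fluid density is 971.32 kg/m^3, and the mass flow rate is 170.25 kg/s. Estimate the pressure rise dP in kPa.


dP = P_pump * rho * eta / mdot
dP = 1119.1 * 971.32 * 0.71835 / 170.25
dP = 4586.5 kPa


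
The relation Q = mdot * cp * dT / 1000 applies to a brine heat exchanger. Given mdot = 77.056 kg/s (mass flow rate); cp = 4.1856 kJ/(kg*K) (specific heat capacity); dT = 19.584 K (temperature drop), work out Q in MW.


Q = mdot * cp * dT / 1000
Q = 77.056 * 4.1856 * 19.584 / 1000
Q = 6.3163 MW


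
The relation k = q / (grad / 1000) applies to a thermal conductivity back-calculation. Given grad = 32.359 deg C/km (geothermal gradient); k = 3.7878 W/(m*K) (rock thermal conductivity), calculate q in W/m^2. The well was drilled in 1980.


q = k * grad / 1000
q = 3.7878 * 32.359 / 1000
q = 0.12257 W/m^2


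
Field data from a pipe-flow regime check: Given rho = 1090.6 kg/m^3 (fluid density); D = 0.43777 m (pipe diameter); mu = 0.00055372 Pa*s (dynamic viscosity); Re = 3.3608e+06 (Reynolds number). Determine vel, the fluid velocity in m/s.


vel = Re * mu / (rho * D)
vel = 3.3608e+06 * 0.00055372 / (1090.6 * 0.43777)
vel = 3.8978 m/s


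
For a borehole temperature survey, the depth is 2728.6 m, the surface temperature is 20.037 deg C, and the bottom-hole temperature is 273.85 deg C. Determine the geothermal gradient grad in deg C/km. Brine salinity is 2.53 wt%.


grad = (T_d - T_surf) / d * 1000
grad = (273.85 - 20.037) / 2728.6 * 1000
grad = 93.019 deg C/km


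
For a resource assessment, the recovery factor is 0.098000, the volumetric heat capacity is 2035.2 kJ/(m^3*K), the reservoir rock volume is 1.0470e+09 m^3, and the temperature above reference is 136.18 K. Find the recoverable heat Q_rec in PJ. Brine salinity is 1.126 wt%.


Step 1: Q_s = Vr*rhoc*dT/1e12 = 1.0470e+09*2035.2*136.18/1e12 = 290.1798 PJ
Step 2: Q_rec = Q_s * RF = 290.1798 * 0.098 = 28.438 PJ
Q_rec = 28.438 PJ


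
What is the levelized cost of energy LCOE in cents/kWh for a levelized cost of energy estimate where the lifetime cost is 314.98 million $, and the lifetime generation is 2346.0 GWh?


LCOE = C_tot / E_tot * 100
LCOE = 314.98 / 2346.0 * 100
LCOE = 13.426 cents/kWh


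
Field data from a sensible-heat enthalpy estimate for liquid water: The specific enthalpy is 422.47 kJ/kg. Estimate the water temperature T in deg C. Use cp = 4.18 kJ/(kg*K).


T = h / cp
T = 422.47 / 4.18
T = 101.07 deg C


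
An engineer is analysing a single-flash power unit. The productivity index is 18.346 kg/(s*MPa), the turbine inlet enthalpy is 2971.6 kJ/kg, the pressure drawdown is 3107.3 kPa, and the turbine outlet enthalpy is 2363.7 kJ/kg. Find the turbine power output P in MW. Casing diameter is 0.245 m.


Step 1: mdot = PI * dP / 1000 = 18.346 * 3107.3 / 1000 = 57.00653 kg/s
Step 2: P = mdot*(h_in - h_out)/1000 = 57.00653*(2971.6 - 2363.7)/1000 = 34.654 MW
P = 34.654 MW


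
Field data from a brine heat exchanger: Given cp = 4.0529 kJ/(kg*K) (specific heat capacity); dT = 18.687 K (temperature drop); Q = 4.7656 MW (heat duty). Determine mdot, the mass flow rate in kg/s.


mdot = Q * 1000 / (cp * dT)
mdot = 4.7656 * 1000 / (4.0529 * 18.687)
mdot = 62.923 kg/s


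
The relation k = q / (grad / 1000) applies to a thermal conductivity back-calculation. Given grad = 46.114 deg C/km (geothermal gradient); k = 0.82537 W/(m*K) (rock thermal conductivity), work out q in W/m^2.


q = k * grad / 1000
q = 0.82537 * 46.114 / 1000
q = 0.038061 W/m^2


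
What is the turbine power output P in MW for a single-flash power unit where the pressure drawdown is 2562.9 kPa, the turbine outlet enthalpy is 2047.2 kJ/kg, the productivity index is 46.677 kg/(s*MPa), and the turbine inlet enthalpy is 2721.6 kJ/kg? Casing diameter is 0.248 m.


Step 1: mdot = PI * dP / 1000 = 46.677 * 2562.9 / 1000 = 119.6285 kg/s
Step 2: P = mdot*(h_in - h_out)/1000 = 119.6285*(2721.6 - 2047.2)/1000 = 80.677 MW
P = 80.677 MW


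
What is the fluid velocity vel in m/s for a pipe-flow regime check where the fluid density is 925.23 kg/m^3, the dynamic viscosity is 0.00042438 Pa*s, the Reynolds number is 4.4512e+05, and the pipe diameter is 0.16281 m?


vel = Re * mu / (rho * D)
vel = 4.4512e+05 * 0.00042438 / (925.23 * 0.16281)
vel = 1.2540 m/s


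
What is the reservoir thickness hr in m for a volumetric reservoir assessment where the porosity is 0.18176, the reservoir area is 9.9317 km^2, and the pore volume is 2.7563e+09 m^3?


hr = Vp / (A * 1e6 * phi)
hr = 2.7563e+09 / (9.9317 * 1e6 * 0.18176)
hr = 1526.9 m


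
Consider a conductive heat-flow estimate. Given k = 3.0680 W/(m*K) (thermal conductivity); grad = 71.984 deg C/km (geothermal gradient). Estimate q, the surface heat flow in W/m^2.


q = k * grad / 1000
q = 3.0680 * 71.984 / 1000
q = 0.22085 W/m^2


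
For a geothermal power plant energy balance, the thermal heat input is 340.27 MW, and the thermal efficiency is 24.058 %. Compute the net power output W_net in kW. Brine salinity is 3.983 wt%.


W_net = eta / 100 * Q_in
W_net = 24.058 / 100 * 340.27
W_net = 81.86216 MW
Convert: 81.86216 MW * 1000.0 = 81862 kW
W_net = 81862 kW


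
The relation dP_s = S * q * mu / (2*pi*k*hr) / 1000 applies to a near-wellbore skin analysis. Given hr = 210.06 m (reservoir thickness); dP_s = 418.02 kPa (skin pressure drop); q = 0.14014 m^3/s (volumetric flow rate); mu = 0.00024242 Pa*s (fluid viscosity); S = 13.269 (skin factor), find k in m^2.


k = S*q*mu / (2*pi*dP_s*1000*hr)
k = 13.269*0.14014*0.00024242 / (2*pi*418.02*1000*210.06)
k = 8.1705e-13 m^2


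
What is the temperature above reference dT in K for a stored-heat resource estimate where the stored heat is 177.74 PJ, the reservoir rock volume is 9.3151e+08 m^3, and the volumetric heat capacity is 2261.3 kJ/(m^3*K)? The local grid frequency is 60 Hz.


dT = Q_s * 1e12 / (Vr * rhoc)
dT = 177.74 * 1e12 / (9.3151e+08 * 2261.3)
dT = 84.380 K


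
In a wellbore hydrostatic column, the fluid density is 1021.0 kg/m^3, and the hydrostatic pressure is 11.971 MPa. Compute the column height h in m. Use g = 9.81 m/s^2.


h = P * 1e6 / (g * rho)
h = 11.971 * 1e6 / (9.81 * 1021.0)
h = 1195.2 m


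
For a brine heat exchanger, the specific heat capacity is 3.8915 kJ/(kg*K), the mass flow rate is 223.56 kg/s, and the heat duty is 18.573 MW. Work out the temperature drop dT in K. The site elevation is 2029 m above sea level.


dT = Q * 1000 / (mdot * cp)
dT = 18.573 * 1000 / (223.56 * 3.8915)
dT = 21.349 K


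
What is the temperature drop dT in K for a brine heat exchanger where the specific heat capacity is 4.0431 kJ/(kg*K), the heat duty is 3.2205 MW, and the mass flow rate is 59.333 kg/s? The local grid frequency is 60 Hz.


dT = Q * 1000 / (mdot * cp)
dT = 3.2205 * 1000 / (59.333 * 4.0431)
dT = 13.425 K


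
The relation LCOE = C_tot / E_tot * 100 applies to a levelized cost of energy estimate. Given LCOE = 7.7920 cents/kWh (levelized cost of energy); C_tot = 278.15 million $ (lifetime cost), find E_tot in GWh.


E_tot = C_tot / LCOE * 100
E_tot = 278.15 / 7.7920 * 100
E_tot = 3569.7 GWh


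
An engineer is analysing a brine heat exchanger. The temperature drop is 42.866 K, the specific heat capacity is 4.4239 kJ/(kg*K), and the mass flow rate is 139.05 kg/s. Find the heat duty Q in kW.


Q = mdot * cp * dT / 1000
Q = 139.05 * 4.4239 * 42.866 / 1000
Q = 26.36873 MW
Convert: 26.36873 MW * 1000.0 = 26369 kW
Q = 26369 kW


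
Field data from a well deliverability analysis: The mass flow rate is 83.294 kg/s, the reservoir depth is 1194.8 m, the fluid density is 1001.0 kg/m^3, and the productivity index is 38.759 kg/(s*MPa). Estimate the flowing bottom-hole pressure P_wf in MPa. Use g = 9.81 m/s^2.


Step 1: P_i = rho*g*h/1e6 = 1001.0*9.81*1194.8/1e6 = 11.73271 MPa
Step 2: P_wf = P_i - mdot/PI = 11.73271 - 83.294/38.759 = 9.5837 MPa
P_wf = 9.5837 MPa


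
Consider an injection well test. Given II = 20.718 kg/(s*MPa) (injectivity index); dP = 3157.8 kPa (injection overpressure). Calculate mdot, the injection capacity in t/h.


mdot = II * dP / 1000
mdot = 20.718 * 3157.8 / 1000
mdot = 65.42330 kg/s
Convert: 65.42330 kg/s * 3.6 = 235.52 t/h
mdot = 235.52 t/h


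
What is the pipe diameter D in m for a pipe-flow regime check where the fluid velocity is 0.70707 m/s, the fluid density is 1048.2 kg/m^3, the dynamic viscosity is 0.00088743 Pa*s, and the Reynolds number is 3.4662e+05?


D = Re * mu / (rho * vel)
D = 3.4662e+05 * 0.00088743 / (1048.2 * 0.70707)
D = 0.41503 m


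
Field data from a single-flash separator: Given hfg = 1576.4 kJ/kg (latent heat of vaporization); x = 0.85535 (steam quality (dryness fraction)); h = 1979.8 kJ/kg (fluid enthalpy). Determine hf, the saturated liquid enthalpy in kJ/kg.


hf = h - x * hfg
hf = 1979.8 - 0.85535 * 1576.4
hf = 631.43 kJ/kg


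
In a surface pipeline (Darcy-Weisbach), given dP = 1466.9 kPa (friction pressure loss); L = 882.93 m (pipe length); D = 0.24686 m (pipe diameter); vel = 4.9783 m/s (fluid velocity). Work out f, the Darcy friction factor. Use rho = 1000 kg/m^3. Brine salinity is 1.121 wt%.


f = dP*1000 / ((L/D)*(rho*vel^2/2))
f = 1466.9*1000 / ((882.93/0.24686)*(1000*4.9783^2/2))
f = 0.033097


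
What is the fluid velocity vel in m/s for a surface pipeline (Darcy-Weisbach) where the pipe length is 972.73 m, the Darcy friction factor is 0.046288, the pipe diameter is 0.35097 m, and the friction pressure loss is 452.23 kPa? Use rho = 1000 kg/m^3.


vel = sqrt(dP*1000*2*D / (f*L*rho))
vel = sqrt(452.23*1000*2*0.35097 / (0.046288*972.73*1000))
vel = 2.6552 m/s


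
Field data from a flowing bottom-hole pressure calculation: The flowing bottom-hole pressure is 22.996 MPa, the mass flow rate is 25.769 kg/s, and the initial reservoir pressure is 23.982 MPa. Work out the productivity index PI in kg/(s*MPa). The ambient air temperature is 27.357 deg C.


PI = mdot / (P_i - P_wf)
PI = 25.769 / (23.982 - 22.996)
PI = 26.135 kg/(s*MPa)


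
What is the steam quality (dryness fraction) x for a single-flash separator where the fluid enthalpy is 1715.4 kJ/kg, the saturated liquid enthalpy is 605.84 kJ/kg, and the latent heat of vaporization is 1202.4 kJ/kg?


x = (h - hf) / hfg
x = (1715.4 - 605.84) / 1202.4
x = 0.92279


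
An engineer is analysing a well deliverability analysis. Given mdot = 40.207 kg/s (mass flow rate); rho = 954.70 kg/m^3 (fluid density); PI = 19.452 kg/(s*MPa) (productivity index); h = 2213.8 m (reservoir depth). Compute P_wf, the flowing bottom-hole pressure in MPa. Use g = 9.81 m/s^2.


Step 1: P_i = rho*g*h/1e6 = 954.7*9.81*2213.8/1e6 = 20.73358 MPa
Step 2: P_wf = P_i - mdot/PI = 20.73358 - 40.207/19.452 = 18.667 MPa
P_wf = 18.667 MPa


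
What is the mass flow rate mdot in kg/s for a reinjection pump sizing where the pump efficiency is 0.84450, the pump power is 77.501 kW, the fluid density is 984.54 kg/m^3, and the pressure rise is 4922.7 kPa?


mdot = P_pump * rho * eta / dP
mdot = 77.501 * 984.54 * 0.84450 / 4922.7
mdot = 13.090 kg/s


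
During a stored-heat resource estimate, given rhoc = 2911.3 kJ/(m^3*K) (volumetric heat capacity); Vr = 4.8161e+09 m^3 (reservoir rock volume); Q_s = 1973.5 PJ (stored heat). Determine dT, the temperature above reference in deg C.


dT = Q_s * 1e12 / (Vr * rhoc)
dT = 1973.5 * 1e12 / (4.8161e+09 * 2911.3)
dT = 140.7520 K
Convert (temperature difference, 1 K = 1 deg C): 140.7520 K = 140.7520 deg C
dT = 140.75 deg C


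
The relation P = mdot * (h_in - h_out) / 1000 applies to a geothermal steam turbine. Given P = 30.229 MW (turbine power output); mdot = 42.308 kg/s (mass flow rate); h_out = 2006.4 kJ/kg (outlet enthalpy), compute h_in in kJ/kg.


h_in = h_out + P * 1000 / mdot
h_in = 2006.4 + 30.229 * 1000 / 42.308
h_in = 2720.9 kJ/kg


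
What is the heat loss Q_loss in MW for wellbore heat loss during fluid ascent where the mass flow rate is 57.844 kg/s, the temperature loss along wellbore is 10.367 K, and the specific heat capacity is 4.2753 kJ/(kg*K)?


Q_loss = mdot * cp * dT
Q_loss = 57.844 * 4.2753 * 10.367
Q_loss = 2563.764 kW
Convert: 2563.764 kW * 0.001 = 2.5638 MW
Q_loss = 2.5638 MW


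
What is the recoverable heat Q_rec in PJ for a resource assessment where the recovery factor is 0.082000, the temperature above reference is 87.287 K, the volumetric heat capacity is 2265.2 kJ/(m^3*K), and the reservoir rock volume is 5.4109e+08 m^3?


Step 1: Q_s = Vr*rhoc*dT/1e12 = 5.4109e+08*2265.2*87.287/1e12 = 106.9857 PJ
Step 2: Q_rec = Q_s * RF = 106.9857 * 0.082 = 8.7728 PJ
Q_rec = 8.7728 PJ


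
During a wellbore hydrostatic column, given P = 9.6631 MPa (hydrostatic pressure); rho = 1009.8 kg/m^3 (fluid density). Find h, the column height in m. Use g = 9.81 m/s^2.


h = P * 1e6 / (g * rho)
h = 9.6631 * 1e6 / (9.81 * 1009.8)
h = 975.47 m


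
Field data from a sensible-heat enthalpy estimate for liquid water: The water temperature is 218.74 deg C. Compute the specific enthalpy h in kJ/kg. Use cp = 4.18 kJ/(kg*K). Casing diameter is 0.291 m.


h = cp * T
h = 4.18 * 218.74
h = 914.33 kJ/kg


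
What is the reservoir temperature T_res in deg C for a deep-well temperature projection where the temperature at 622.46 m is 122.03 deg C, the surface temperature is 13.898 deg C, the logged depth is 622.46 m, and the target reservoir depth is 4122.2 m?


Step 1: grad = (T_d1 - T_surf)/d1 * 1000 = (122.03 - 13.898)/622.46 * 1000 = 173.7172 deg C/km
Step 2: T_res = T_surf + grad*d2/1000 = 13.898 + 173.7172*4122.2/1000 = 730.00 deg C
T_res = 730.00 deg C


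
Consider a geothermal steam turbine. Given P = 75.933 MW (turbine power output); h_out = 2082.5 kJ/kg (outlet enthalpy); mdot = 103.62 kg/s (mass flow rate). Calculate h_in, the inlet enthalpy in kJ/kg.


h_in = h_out + P * 1000 / mdot
h_in = 2082.5 + 75.933 * 1000 / 103.62
h_in = 2815.3 kJ/kg


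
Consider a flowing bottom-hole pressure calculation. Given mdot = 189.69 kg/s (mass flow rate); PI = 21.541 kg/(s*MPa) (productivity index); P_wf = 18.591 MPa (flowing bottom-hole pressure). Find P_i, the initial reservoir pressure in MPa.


P_i = P_wf + mdot / PI
P_i = 18.591 + 189.69 / 21.541
P_i = 27.397 MPa


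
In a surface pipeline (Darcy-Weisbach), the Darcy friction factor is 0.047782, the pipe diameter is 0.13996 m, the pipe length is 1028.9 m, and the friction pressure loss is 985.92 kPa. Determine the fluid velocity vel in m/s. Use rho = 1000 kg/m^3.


vel = sqrt(dP*1000*2*D / (f*L*rho))
vel = sqrt(985.92*1000*2*0.13996 / (0.047782*1028.9*1000))
vel = 2.3693 m/s


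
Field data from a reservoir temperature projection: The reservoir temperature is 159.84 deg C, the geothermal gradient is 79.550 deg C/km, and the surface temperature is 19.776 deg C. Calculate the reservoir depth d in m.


d = (T_res - T_surf) / grad * 1000
d = (159.84 - 19.776) / 79.550 * 1000
d = 1760.7 m


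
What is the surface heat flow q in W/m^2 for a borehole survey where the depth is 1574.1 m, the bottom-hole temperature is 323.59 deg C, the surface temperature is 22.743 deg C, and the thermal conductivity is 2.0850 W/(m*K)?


Step 1: grad = (T_d - T_surf)/d * 1000 = (323.59 - 22.743)/1574.1 * 1000 = 191.1232 deg C/km
Step 2: q = k * grad / 1000 = 2.085 * 191.1232 / 1000 = 0.39849 W/m^2
q = 0.39849 W/m^2


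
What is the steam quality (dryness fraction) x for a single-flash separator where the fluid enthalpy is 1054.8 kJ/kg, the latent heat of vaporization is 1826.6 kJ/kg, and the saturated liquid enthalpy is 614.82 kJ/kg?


x = (h - hf) / hfg
x = (1054.8 - 614.82) / 1826.6
x = 0.24087


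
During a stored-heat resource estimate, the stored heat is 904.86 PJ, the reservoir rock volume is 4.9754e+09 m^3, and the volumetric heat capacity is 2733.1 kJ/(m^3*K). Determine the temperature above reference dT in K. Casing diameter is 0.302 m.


dT = Q_s * 1e12 / (Vr * rhoc)
dT = 904.86 * 1e12 / (4.9754e+09 * 2733.1)
dT = 66.542 K


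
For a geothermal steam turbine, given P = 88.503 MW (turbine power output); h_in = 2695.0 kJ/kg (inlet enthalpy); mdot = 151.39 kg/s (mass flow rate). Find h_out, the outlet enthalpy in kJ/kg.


h_out = h_in - P * 1000 / mdot
h_out = 2695.0 - 88.503 * 1000 / 151.39
h_out = 2110.4 kJ/kg


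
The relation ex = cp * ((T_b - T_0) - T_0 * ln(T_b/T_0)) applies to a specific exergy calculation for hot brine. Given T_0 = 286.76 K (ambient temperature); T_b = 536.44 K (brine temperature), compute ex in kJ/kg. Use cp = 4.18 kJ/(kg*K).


ex = cp * ((T_b - T_0) - T_0 * ln(T_b/T_0))
ex = 4.18 * ((536.44 - 286.76) - 286.76 * ln(536.44/286.76))
ex = 292.93 kJ/kg


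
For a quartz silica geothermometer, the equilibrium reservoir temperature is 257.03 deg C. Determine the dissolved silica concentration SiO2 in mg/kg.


SiO2 = 10^(5.19 - 1309/(T_eq + 273.15))
SiO2 = 10^(5.19 - 1309/(257.03 + 273.15))
SiO2 = 526.05 mg/kg


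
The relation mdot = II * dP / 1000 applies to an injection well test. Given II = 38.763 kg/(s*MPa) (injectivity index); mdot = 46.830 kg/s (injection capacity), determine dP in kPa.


dP = mdot * 1000 / II
dP = 46.830 * 1000 / 38.763
dP = 1208.1 kPa


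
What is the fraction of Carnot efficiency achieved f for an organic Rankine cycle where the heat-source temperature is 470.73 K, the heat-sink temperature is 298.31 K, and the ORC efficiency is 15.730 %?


f = (eta_orc/100) / (1 - Tc/Th)
f = (15.730/100) / (1 - 298.31/470.73)
f = 0.42945


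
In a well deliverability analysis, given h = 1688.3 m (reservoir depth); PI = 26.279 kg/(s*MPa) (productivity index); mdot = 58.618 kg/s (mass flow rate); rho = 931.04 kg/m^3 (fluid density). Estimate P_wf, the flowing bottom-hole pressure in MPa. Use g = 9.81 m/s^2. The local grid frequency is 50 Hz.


Step 1: P_i = rho*g*h/1e6 = 931.04*9.81*1688.3/1e6 = 15.42009 MPa
Step 2: P_wf = P_i - mdot/PI = 15.42009 - 58.618/26.279 = 13.189 MPa
P_wf = 13.189 MPa


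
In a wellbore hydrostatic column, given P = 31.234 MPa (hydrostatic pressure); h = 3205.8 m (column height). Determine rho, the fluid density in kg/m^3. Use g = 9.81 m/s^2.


rho = P * 1e6 / (g * h)
rho = 31.234 * 1e6 / (9.81 * 3205.8)
rho = 993.17 kg/m^3


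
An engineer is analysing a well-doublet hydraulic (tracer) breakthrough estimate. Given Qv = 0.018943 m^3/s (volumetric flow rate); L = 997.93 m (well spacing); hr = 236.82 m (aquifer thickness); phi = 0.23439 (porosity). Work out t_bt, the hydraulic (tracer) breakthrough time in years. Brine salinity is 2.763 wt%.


t_bt = pi * hr * phi * L^2 / (3 * Qv) / (365.25*86400)
t_bt = pi * 236.82 * 0.23439 * 997.93^2 / (3 * 0.018943) / (365.25*86400)
t_bt = 96.835 years
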